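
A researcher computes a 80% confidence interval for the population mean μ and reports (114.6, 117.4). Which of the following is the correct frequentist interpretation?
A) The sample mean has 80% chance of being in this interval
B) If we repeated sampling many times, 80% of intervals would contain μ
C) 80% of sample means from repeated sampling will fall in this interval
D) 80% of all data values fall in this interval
B

A) Wrong — x̄ is observed and sits in the interval by construction.
B) Correct — this is the frequentist long-run coverage interpretation.
C) Wrong — coverage applies to intervals containing μ, not to future x̄ values.
D) Wrong — a CI is about the parameter μ, not individual data values.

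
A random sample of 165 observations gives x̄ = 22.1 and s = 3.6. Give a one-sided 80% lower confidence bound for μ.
μ ≥ 21.86

Lower bound (one-sided):
t* = 0.844 (one-sided for 80%)
Lower bound = x̄ - t* · s/√n = 22.1 - 0.844 · 3.6/√165 = 21.86

We are 80% confident that μ ≥ 21.86.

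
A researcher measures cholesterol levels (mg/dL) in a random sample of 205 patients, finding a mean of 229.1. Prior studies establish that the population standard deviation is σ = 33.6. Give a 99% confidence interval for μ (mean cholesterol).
(223.05, 235.15)

z-interval (σ known):
z* = 2.576 for 99% confidence

Margin of error = z* · σ/√n = 2.576 · 33.6/√205 = 6.05

CI: (229.1 - 6.05, 229.1 + 6.05) = (223.05, 235.15)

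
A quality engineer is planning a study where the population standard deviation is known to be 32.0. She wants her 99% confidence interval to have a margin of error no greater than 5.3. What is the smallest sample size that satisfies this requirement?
n ≥ 242

For margin E ≤ 5.3:
n ≥ (z* · σ / E)²
n ≥ (2.576 · 32.0 / 5.3)²
n ≥ 241.90

Minimum n = 242 (rounding up)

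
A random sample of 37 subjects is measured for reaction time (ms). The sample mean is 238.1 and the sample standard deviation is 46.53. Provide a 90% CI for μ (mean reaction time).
(225.19, 251.01)

t-interval (σ unknown):
df = n - 1 = 36
t* = 1.688 for 90% confidence

Margin of error = t* · s/√n = 1.688 · 46.53/√37 = 12.91

CI: (225.19, 251.01)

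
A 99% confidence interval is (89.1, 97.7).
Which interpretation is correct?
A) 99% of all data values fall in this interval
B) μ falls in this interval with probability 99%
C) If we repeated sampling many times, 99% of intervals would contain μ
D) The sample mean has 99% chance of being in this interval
C

A) Wrong — a CI is about the parameter μ, not individual data values.
B) Wrong — μ is fixed; the randomness lives in the interval, not in μ.
C) Correct — this is the frequentist long-run coverage interpretation.
D) Wrong — x̄ is observed and sits in the interval by construction.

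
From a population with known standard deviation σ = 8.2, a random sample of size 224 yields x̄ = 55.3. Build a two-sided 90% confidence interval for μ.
(54.40, 56.20)

z-interval (σ known):
z* = 1.645 for 90% confidence

Margin of error = z* · σ/√n = 1.645 · 8.2/√224 = 0.90

CI: (55.3 - 0.90, 55.3 + 0.90) = (54.40, 56.20)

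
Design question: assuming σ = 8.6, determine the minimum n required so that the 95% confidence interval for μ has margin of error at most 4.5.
n ≥ 15

For margin E ≤ 4.5:
n ≥ (z* · σ / E)²
n ≥ (1.960 · 8.6 / 4.5)²
n ≥ 14.03

Minimum n = 15 (rounding up)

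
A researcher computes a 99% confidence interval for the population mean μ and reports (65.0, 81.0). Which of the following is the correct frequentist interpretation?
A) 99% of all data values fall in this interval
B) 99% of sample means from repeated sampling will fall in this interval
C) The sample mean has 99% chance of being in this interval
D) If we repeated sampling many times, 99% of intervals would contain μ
D

A) Wrong — a CI is about the parameter μ, not individual data values.
B) Wrong — coverage applies to intervals containing μ, not to future x̄ values.
C) Wrong — x̄ is observed and sits in the interval by construction.
D) Correct — this is the frequentist long-run coverage interpretation.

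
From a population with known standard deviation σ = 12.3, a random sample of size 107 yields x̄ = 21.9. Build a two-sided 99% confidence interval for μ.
(18.84, 24.96)

z-interval (σ known):
z* = 2.576 for 99% confidence

Margin of error = z* · σ/√n = 2.576 · 12.3/√107 = 3.06

CI: (21.9 - 3.06, 21.9 + 3.06) = (18.84, 24.96)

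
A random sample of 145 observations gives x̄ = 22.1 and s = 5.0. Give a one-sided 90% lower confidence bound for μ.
μ ≥ 21.57

Lower bound (one-sided):
t* = 1.287 (one-sided for 90%)
Lower bound = x̄ - t* · s/√n = 22.1 - 1.287 · 5.0/√145 = 21.57

We are 90% confident that μ ≥ 21.57.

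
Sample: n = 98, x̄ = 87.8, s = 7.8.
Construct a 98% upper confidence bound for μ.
μ ≤ 89.44

Upper bound (one-sided):
t* = 2.082 (one-sided for 98%)
Upper bound = x̄ + t* · s/√n = 87.8 + 2.082 · 7.8/√98 = 89.44

We are 98% confident that μ ≤ 89.44.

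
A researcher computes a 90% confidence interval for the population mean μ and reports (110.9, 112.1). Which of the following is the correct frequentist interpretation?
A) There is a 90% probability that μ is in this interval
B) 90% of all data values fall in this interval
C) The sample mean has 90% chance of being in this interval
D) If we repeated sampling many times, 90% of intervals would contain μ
D

A) Wrong — μ is fixed; the randomness lives in the interval, not in μ.
B) Wrong — a CI is about the parameter μ, not individual data values.
C) Wrong — x̄ is observed and sits in the interval by construction.
D) Correct — this is the frequentist long-run coverage interpretation.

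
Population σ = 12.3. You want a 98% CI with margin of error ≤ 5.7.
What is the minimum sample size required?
n ≥ 26

For margin E ≤ 5.7:
n ≥ (z* · σ / E)²
n ≥ (2.326 · 12.3 / 5.7)²
n ≥ 25.19

Minimum n = 26 (rounding up)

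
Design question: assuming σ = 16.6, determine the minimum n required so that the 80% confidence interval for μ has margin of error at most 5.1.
n ≥ 18

For margin E ≤ 5.1:
n ≥ (z* · σ / E)²
n ≥ (1.282 · 16.6 / 5.1)²
n ≥ 17.41

Minimum n = 18 (rounding up)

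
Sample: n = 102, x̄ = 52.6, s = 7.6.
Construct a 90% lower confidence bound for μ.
μ ≥ 51.63

Lower bound (one-sided):
t* = 1.290 (one-sided for 90%)
Lower bound = x̄ - t* · s/√n = 52.6 - 1.290 · 7.6/√102 = 51.63

We are 90% confident that μ ≥ 51.63.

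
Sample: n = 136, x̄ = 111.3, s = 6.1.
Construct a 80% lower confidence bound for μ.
μ ≥ 110.86

Lower bound (one-sided):
t* = 0.844 (one-sided for 80%)
Lower bound = x̄ - t* · s/√n = 111.3 - 0.844 · 6.1/√136 = 110.86

We are 80% confident that μ ≥ 110.86.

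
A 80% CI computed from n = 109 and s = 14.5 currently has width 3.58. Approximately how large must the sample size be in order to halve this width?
n ≈ 436

CI width ∝ 1/√n
To reduce width by factor 2, need √n to grow by 2 → need 2² = 4 times as many samples.

Current: n = 109, width = 3.58
New: n = 436, width ≈ 1.78

Width reduced by factor of 3.58/1.78 = 2.01.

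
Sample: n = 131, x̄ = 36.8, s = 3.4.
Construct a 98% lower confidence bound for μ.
μ ≥ 36.18

Lower bound (one-sided):
t* = 2.075 (one-sided for 98%)
Lower bound = x̄ - t* · s/√n = 36.8 - 2.075 · 3.4/√131 = 36.18

We are 98% confident that μ ≥ 36.18.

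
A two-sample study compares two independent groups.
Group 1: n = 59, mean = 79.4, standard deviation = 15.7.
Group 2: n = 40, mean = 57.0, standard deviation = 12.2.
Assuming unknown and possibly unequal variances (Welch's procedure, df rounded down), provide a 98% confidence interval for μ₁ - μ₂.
(15.75, 29.05)

Difference: x̄₁ - x̄₂ = 22.40
SE = √(s₁²/n₁ + s₂²/n₂) = √(15.7²/59 + 12.2²/40) = 2.8105
df = 95.12 → 95 (Welch–Satterthwaite, rounded down)
t* = 2.366

CI: 22.40 ± 2.366 · 2.8105 = 22.40 ± 6.65 = (15.75, 29.05)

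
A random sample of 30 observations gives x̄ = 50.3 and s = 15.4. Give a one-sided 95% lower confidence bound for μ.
μ ≥ 45.52

Lower bound (one-sided):
t* = 1.699 (one-sided for 95%)
Lower bound = x̄ - t* · s/√n = 50.3 - 1.699 · 15.4/√30 = 45.52

We are 95% confident that μ ≥ 45.52.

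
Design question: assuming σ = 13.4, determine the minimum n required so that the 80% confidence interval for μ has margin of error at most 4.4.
n ≥ 16

For margin E ≤ 4.4:
n ≥ (z* · σ / E)²
n ≥ (1.282 · 13.4 / 4.4)²
n ≥ 15.24

Minimum n = 16 (rounding up)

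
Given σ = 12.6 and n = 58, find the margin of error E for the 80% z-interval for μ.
Margin of error = 2.12

Margin of error = z* · σ/√n
= 1.282 · 12.6/√58
= 1.282 · 12.6/7.6158
= 2.12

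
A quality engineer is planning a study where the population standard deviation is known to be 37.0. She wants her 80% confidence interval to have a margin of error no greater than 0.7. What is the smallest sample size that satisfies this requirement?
n ≥ 4592

For margin E ≤ 0.7:
n ≥ (z* · σ / E)²
n ≥ (1.282 · 37.0 / 0.7)²
n ≥ 4591.80

Minimum n = 4592 (rounding up)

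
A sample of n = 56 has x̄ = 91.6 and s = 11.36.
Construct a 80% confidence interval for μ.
(89.63, 93.57)

t-interval (σ unknown):
df = n - 1 = 55
t* = 1.297 for 80% confidence

Margin of error = t* · s/√n = 1.297 · 11.36/√56 = 1.97

CI: (89.63, 93.57)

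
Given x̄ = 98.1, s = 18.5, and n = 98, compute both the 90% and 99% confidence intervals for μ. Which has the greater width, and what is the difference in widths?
99% CI is wider by 3.61

df = 97
90% CI: t* = 1.661, (95.00, 101.20), width = 2 · t* · s/√n = 6.21
99% CI: t* = 2.627, (93.19, 103.01), width = 2 · t* · s/√n = 9.82

The 99% CI is wider by 9.82 - 6.21 = 3.61.
Higher confidence requires a wider interval.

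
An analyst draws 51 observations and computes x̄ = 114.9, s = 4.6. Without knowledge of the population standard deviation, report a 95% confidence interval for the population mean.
(113.61, 116.19)

t-interval (σ unknown):
df = n - 1 = 50
t* = 2.009 for 95% confidence

Margin of error = t* · s/√n = 2.009 · 4.6/√51 = 1.29

CI: (113.61, 116.19)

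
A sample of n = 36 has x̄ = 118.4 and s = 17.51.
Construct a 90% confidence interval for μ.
(113.47, 123.33)

t-interval (σ unknown):
df = n - 1 = 35
t* = 1.690 for 90% confidence

Margin of error = t* · s/√n = 1.690 · 17.51/√36 = 4.93

CI: (113.47, 123.33)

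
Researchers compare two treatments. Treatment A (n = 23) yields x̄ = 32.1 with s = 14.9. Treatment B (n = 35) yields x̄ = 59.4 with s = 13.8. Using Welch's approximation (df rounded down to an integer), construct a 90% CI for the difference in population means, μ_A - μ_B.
(-33.83, -20.77)

Difference: x̄₁ - x̄₂ = -27.30
SE = √(s₁²/n₁ + s₂²/n₂) = √(14.9²/23 + 13.8²/35) = 3.8851
df = 44.62 → 44 (Welch–Satterthwaite, rounded down)
t* = 1.680

CI: -27.30 ± 1.680 · 3.8851 = -27.30 ± 6.53 = (-33.83, -20.77)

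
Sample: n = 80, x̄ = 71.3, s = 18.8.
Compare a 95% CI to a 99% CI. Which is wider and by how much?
99% CI is wider by 2.73

df = 79
95% CI: t* = 1.990, (67.12, 75.48), width = 2 · t* · s/√n = 8.37
99% CI: t* = 2.640, (65.75, 76.85), width = 2 · t* · s/√n = 11.10

The 99% CI is wider by 11.10 - 8.37 = 2.73.
Higher confidence requires a wider interval.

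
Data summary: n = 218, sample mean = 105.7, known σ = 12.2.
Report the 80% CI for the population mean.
(104.64, 106.76)

z-interval (σ known):
z* = 1.282 for 80% confidence

Margin of error = z* · σ/√n = 1.282 · 12.2/√218 = 1.06

CI: (105.7 - 1.06, 105.7 + 1.06) = (104.64, 106.76)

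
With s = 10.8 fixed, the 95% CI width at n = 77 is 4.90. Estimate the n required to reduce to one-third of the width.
n ≈ 693

CI width ∝ 1/√n
To reduce width by factor 3, need √n to grow by 3 → need 3² = 9 times as many samples.

Current: n = 77, width = 4.90
New: n = 693, width ≈ 1.61

Width reduced by factor of 4.90/1.61 = 3.04.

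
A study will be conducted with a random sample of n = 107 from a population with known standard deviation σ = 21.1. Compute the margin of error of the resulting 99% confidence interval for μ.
Margin of error = 5.25

Margin of error = z* · σ/√n
= 2.576 · 21.1/√107
= 2.576 · 21.1/10.3441
= 5.25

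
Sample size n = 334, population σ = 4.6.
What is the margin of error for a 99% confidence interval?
Margin of error = 0.65

Margin of error = z* · σ/√n
= 2.576 · 4.6/√334
= 2.576 · 4.6/18.2757
= 0.65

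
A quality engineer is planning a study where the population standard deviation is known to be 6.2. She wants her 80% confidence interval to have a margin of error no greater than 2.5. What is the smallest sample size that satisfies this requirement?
n ≥ 11

For margin E ≤ 2.5:
n ≥ (z* · σ / E)²
n ≥ (1.282 · 6.2 / 2.5)²
n ≥ 10.11

Minimum n = 11 (rounding up)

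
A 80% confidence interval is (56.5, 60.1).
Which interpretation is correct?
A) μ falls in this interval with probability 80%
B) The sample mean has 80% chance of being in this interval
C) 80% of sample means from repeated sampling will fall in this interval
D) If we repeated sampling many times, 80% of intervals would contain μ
D

A) Wrong — μ is fixed; the randomness lives in the interval, not in μ.
B) Wrong — x̄ is observed and sits in the interval by construction.
C) Wrong — coverage applies to intervals containing μ, not to future x̄ values.
D) Correct — this is the frequentist long-run coverage interpretation.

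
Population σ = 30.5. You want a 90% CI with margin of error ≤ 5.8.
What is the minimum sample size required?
n ≥ 75

For margin E ≤ 5.8:
n ≥ (z* · σ / E)²
n ≥ (1.645 · 30.5 / 5.8)²
n ≥ 74.83

Minimum n = 75 (rounding up)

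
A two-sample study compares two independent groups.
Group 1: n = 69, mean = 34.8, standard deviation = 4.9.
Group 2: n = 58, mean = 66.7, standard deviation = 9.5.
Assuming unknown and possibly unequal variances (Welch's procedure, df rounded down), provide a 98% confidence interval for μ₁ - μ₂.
(-35.17, -28.63)

Difference: x̄₁ - x̄₂ = -31.90
SE = √(s₁²/n₁ + s₂²/n₂) = √(4.9²/69 + 9.5²/58) = 1.3799
df = 81.91 → 81 (Welch–Satterthwaite, rounded down)
t* = 2.373

CI: -31.90 ± 2.373 · 1.3799 = -31.90 ± 3.27 = (-35.17, -28.63)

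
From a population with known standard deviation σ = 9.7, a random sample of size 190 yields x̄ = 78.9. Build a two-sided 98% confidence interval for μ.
(77.26, 80.54)

z-interval (σ known):
z* = 2.326 for 98% confidence

Margin of error = z* · σ/√n = 2.326 · 9.7/√190 = 1.64

CI: (78.9 - 1.64, 78.9 + 1.64) = (77.26, 80.54)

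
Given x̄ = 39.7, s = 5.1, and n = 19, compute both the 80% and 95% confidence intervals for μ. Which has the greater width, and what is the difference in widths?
95% CI is wider by 1.81

df = 18
80% CI: t* = 1.330, (38.14, 41.26), width = 2 · t* · s/√n = 3.11
95% CI: t* = 2.101, (37.24, 42.16), width = 2 · t* · s/√n = 4.92

The 95% CI is wider by 4.92 - 3.11 = 1.81.
Higher confidence requires a wider interval.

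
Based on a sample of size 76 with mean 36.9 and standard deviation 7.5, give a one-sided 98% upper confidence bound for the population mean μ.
μ ≤ 38.70

Upper bound (one-sided):
t* = 2.090 (one-sided for 98%)
Upper bound = x̄ + t* · s/√n = 36.9 + 2.090 · 7.5/√76 = 38.70

We are 98% confident that μ ≤ 38.70.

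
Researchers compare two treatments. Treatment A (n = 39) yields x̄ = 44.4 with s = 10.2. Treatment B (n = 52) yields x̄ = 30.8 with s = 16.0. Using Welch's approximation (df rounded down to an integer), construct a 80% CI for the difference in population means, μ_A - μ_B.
(10.04, 17.16)

Difference: x̄₁ - x̄₂ = 13.60
SE = √(s₁²/n₁ + s₂²/n₂) = √(10.2²/39 + 16.0²/52) = 2.7551
df = 86.97 → 86 (Welch–Satterthwaite, rounded down)
t* = 1.291

CI: 13.60 ± 1.291 · 2.7551 = 13.60 ± 3.56 = (10.04, 17.16)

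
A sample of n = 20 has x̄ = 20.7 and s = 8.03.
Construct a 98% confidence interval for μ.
(16.14, 25.26)

t-interval (σ unknown):
df = n - 1 = 19
t* = 2.539 for 98% confidence

Margin of error = t* · s/√n = 2.539 · 8.03/√20 = 4.56

CI: (16.14, 25.26)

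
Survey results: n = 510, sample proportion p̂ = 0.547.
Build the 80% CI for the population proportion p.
(0.519, 0.575)

Proportion CI:
SE = √(p̂(1-p̂)/n) = √(0.547 · 0.453 / 510) = 0.02204

z* = 1.282
Margin = z* · SE = 1.282 · 0.02204 = 0.0283

CI: 0.547 ± 0.0283 = (0.519, 0.575)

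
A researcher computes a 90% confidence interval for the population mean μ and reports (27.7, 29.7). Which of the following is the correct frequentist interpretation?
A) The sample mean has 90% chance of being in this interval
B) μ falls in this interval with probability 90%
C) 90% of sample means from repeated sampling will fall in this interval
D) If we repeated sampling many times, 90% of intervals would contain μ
D

A) Wrong — x̄ is observed and sits in the interval by construction.
B) Wrong — μ is fixed; the randomness lives in the interval, not in μ.
C) Wrong — coverage applies to intervals containing μ, not to future x̄ values.
D) Correct — this is the frequentist long-run coverage interpretation.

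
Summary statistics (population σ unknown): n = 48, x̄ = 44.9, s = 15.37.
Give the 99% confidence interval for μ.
(38.94, 50.86)

t-interval (σ unknown):
df = n - 1 = 47
t* = 2.685 for 99% confidence

Margin of error = t* · s/√n = 2.685 · 15.37/√48 = 5.96

CI: (38.94, 50.86)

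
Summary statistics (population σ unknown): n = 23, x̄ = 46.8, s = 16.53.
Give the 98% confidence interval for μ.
(38.16, 55.44)

t-interval (σ unknown):
df = n - 1 = 22
t* = 2.508 for 98% confidence

Margin of error = t* · s/√n = 2.508 · 16.53/√23 = 8.64

CI: (38.16, 55.44)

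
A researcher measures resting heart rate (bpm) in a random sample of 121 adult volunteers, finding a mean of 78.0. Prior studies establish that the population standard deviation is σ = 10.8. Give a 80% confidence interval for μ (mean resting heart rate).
(76.74, 79.26)

z-interval (σ known):
z* = 1.282 for 80% confidence

Margin of error = z* · σ/√n = 1.282 · 10.8/√121 = 1.26

CI: (78.0 - 1.26, 78.0 + 1.26) = (76.74, 79.26)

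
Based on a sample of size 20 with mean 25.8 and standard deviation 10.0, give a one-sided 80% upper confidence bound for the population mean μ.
μ ≤ 27.73

Upper bound (one-sided):
t* = 0.861 (one-sided for 80%)
Upper bound = x̄ + t* · s/√n = 25.8 + 0.861 · 10.0/√20 = 27.73

We are 80% confident that μ ≤ 27.73.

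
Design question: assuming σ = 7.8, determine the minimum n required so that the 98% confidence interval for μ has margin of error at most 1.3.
n ≥ 195

For margin E ≤ 1.3:
n ≥ (z* · σ / E)²
n ≥ (2.326 · 7.8 / 1.3)²
n ≥ 194.77

Minimum n = 195 (rounding up)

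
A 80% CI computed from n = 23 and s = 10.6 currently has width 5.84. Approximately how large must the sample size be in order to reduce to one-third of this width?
n ≈ 207

CI width ∝ 1/√n
To reduce width by factor 3, need √n to grow by 3 → need 3² = 9 times as many samples.

Current: n = 23, width = 5.84
New: n = 207, width ≈ 1.89

Width reduced by factor of 5.84/1.89 = 3.09.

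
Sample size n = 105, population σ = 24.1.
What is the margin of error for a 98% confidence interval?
Margin of error = 5.47

Margin of error = z* · σ/√n
= 2.326 · 24.1/√105
= 2.326 · 24.1/10.2470
= 5.47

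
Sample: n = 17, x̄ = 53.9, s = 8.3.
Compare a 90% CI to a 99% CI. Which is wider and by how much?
99% CI is wider by 4.73

df = 16
90% CI: t* = 1.746, (50.39, 57.41), width = 2 · t* · s/√n = 7.03
99% CI: t* = 2.921, (48.02, 59.78), width = 2 · t* · s/√n = 11.76

The 99% CI is wider by 11.76 - 7.03 = 4.73.
Higher confidence requires a wider interval.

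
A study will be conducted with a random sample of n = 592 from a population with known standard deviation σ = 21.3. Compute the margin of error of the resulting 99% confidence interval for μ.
Margin of error = 2.26

Margin of error = z* · σ/√n
= 2.576 · 21.3/√592
= 2.576 · 21.3/24.3311
= 2.26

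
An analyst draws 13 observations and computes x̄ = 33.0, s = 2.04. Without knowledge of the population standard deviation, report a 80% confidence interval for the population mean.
(32.23, 33.77)

t-interval (σ unknown):
df = n - 1 = 12
t* = 1.356 for 80% confidence

Margin of error = t* · s/√n = 1.356 · 2.04/√13 = 0.77

CI: (32.23, 33.77)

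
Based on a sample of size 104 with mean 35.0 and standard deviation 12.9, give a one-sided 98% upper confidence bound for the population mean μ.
μ ≤ 37.63

Upper bound (one-sided):
t* = 2.080 (one-sided for 98%)
Upper bound = x̄ + t* · s/√n = 35.0 + 2.080 · 12.9/√104 = 37.63

We are 98% confident that μ ≤ 37.63.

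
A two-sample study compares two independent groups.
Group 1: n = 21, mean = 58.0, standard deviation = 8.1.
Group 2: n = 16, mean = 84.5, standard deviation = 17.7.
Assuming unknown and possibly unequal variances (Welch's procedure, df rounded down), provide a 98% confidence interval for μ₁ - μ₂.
(-38.60, -14.40)

Difference: x̄₁ - x̄₂ = -26.50
SE = √(s₁²/n₁ + s₂²/n₂) = √(8.1²/21 + 17.7²/16) = 4.7650
df = 19.79 → 19 (Welch–Satterthwaite, rounded down)
t* = 2.539

CI: -26.50 ± 2.539 · 4.7650 = -26.50 ± 12.10 = (-38.60, -14.40)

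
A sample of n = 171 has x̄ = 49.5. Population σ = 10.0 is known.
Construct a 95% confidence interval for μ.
(48.00, 51.00)

z-interval (σ known):
z* = 1.960 for 95% confidence

Margin of error = z* · σ/√n = 1.960 · 10.0/√171 = 1.50

CI: (49.5 - 1.50, 49.5 + 1.50) = (48.00, 51.00)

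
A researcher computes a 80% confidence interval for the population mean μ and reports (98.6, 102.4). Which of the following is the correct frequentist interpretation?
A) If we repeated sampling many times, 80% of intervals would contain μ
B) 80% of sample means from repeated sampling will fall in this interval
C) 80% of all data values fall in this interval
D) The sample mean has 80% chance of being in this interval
A

A) Correct — this is the frequentist long-run coverage interpretation.
B) Wrong — coverage applies to intervals containing μ, not to future x̄ values.
C) Wrong — a CI is about the parameter μ, not individual data values.
D) Wrong — x̄ is observed and sits in the interval by construction.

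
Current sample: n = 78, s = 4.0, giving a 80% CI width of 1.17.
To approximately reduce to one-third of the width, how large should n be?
n ≈ 702

CI width ∝ 1/√n
To reduce width by factor 3, need √n to grow by 3 → need 3² = 9 times as many samples.

Current: n = 78, width = 1.17
New: n = 702, width ≈ 0.39

Width reduced by factor of 1.17/0.39 = 3.00.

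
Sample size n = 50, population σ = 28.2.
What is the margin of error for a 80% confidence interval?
Margin of error = 5.11

Margin of error = z* · σ/√n
= 1.282 · 28.2/√50
= 1.282 · 28.2/7.0711
= 5.11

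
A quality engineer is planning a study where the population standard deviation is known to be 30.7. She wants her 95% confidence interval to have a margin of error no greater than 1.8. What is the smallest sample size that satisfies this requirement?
n ≥ 1118

For margin E ≤ 1.8:
n ≥ (z* · σ / E)²
n ≥ (1.960 · 30.7 / 1.8)²
n ≥ 1117.49

Minimum n = 1118 (rounding up)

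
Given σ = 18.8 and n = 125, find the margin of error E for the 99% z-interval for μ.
Margin of error = 4.33

Margin of error = z* · σ/√n
= 2.576 · 18.8/√125
= 2.576 · 18.8/11.1803
= 4.33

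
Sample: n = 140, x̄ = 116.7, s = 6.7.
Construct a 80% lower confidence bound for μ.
μ ≥ 116.22

Lower bound (one-sided):
t* = 0.844 (one-sided for 80%)
Lower bound = x̄ - t* · s/√n = 116.7 - 0.844 · 6.7/√140 = 116.22

We are 80% confident that μ ≥ 116.22.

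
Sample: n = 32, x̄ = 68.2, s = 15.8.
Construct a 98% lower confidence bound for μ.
μ ≥ 62.21

Lower bound (one-sided):
t* = 2.144 (one-sided for 98%)
Lower bound = x̄ - t* · s/√n = 68.2 - 2.144 · 15.8/√32 = 62.21

We are 98% confident that μ ≥ 62.21.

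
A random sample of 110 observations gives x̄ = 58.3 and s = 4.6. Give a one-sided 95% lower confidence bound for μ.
μ ≥ 57.57

Lower bound (one-sided):
t* = 1.659 (one-sided for 95%)
Lower bound = x̄ - t* · s/√n = 58.3 - 1.659 · 4.6/√110 = 57.57

We are 95% confident that μ ≥ 57.57.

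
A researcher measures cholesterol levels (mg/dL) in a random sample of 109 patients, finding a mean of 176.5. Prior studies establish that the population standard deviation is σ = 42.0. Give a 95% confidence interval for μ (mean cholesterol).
(168.62, 184.38)

z-interval (σ known):
z* = 1.960 for 95% confidence

Margin of error = z* · σ/√n = 1.960 · 42.0/√109 = 7.88

CI: (176.5 - 7.88, 176.5 + 7.88) = (168.62, 184.38)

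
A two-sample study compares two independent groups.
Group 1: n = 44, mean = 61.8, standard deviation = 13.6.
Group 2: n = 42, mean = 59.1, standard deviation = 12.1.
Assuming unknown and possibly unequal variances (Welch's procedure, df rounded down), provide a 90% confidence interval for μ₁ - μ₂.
(-1.91, 7.31)

Difference: x̄₁ - x̄₂ = 2.70
SE = √(s₁²/n₁ + s₂²/n₂) = √(13.6²/44 + 12.1²/42) = 2.7730
df = 83.60 → 83 (Welch–Satterthwaite, rounded down)
t* = 1.663

CI: 2.70 ± 1.663 · 2.7730 = 2.70 ± 4.61 = (-1.91, 7.31)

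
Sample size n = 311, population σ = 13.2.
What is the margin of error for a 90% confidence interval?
Margin of error = 1.23

Margin of error = z* · σ/√n
= 1.645 · 13.2/√311
= 1.645 · 13.2/17.6352
= 1.23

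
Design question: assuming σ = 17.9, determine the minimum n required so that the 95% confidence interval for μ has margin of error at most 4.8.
n ≥ 54

For margin E ≤ 4.8:
n ≥ (z* · σ / E)²
n ≥ (1.960 · 17.9 / 4.8)²
n ≥ 53.42

Minimum n = 54 (rounding up)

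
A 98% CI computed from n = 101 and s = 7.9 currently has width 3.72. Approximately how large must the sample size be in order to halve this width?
n ≈ 404

CI width ∝ 1/√n
To reduce width by factor 2, need √n to grow by 2 → need 2² = 4 times as many samples.

Current: n = 101, width = 3.72
New: n = 404, width ≈ 1.84

Width reduced by factor of 3.72/1.84 = 2.02.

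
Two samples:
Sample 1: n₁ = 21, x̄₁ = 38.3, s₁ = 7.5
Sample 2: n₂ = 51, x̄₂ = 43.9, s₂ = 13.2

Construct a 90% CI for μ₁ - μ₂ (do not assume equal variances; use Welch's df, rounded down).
(-9.72, -1.48)

Difference: x̄₁ - x̄₂ = -5.60
SE = √(s₁²/n₁ + s₂²/n₂) = √(7.5²/21 + 13.2²/51) = 2.4688
df = 62.73 → 62 (Welch–Satterthwaite, rounded down)
t* = 1.670

CI: -5.60 ± 1.670 · 2.4688 = -5.60 ± 4.12 = (-9.72, -1.48)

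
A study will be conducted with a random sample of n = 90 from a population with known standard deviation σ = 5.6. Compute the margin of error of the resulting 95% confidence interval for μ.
Margin of error = 1.16

Margin of error = z* · σ/√n
= 1.960 · 5.6/√90
= 1.960 · 5.6/9.4868
= 1.16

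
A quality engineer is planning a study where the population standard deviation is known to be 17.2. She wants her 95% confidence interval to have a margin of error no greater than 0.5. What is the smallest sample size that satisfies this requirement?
n ≥ 4546

For margin E ≤ 0.5:
n ≥ (z* · σ / E)²
n ≥ (1.960 · 17.2 / 0.5)²
n ≥ 4546.00

Minimum n = 4546 (rounding up)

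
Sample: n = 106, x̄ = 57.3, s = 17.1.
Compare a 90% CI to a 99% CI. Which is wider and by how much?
99% CI is wider by 3.20

df = 105
90% CI: t* = 1.659, (54.54, 60.06), width = 2 · t* · s/√n = 5.51
99% CI: t* = 2.623, (52.94, 61.66), width = 2 · t* · s/√n = 8.71

The 99% CI is wider by 8.71 - 5.51 = 3.20.
Higher confidence requires a wider interval.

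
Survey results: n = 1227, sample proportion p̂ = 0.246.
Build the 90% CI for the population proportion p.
(0.226, 0.266)

Proportion CI:
SE = √(p̂(1-p̂)/n) = √(0.246 · 0.754 / 1227) = 0.01230

z* = 1.645
Margin = z* · SE = 1.645 · 0.01230 = 0.0202

CI: 0.246 ± 0.0202 = (0.226, 0.266)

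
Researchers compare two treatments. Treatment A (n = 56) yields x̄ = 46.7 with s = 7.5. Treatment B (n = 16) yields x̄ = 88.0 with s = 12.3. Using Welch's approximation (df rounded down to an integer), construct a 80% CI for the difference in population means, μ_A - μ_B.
(-45.60, -37.00)

Difference: x̄₁ - x̄₂ = -41.30
SE = √(s₁²/n₁ + s₂²/n₂) = √(7.5²/56 + 12.3²/16) = 3.2342
df = 18.30 → 18 (Welch–Satterthwaite, rounded down)
t* = 1.330

CI: -41.30 ± 1.330 · 3.2342 = -41.30 ± 4.30 = (-45.60, -37.00)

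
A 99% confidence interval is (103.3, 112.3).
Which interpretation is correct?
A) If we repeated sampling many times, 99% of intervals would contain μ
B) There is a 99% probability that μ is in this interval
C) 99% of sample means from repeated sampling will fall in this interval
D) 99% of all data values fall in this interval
A

A) Correct — this is the frequentist long-run coverage interpretation.
B) Wrong — μ is fixed; the randomness lives in the interval, not in μ.
C) Wrong — coverage applies to intervals containing μ, not to future x̄ values.
D) Wrong — a CI is about the parameter μ, not individual data values.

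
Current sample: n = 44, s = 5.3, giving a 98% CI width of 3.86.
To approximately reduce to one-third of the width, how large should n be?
n ≈ 396

CI width ∝ 1/√n
To reduce width by factor 3, need √n to grow by 3 → need 3² = 9 times as many samples.

Current: n = 44, width = 3.86
New: n = 396, width ≈ 1.24

Width reduced by factor of 3.86/1.24 = 3.11.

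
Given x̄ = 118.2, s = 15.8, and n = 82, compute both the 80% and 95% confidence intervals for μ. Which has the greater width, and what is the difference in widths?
95% CI is wider by 2.43

df = 81
80% CI: t* = 1.292, (115.95, 120.45), width = 2 · t* · s/√n = 4.51
95% CI: t* = 1.990, (114.73, 121.67), width = 2 · t* · s/√n = 6.94

The 95% CI is wider by 6.94 - 4.51 = 2.43.
Higher confidence requires a wider interval.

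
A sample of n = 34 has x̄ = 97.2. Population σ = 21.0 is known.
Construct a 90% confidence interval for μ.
(91.28, 103.12)

z-interval (σ known):
z* = 1.645 for 90% confidence

Margin of error = z* · σ/√n = 1.645 · 21.0/√34 = 5.92

CI: (97.2 - 5.92, 97.2 + 5.92) = (91.28, 103.12)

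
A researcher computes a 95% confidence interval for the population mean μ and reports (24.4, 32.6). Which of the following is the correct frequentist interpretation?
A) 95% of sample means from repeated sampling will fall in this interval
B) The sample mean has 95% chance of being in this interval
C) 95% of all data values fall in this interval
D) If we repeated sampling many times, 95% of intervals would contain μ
D

A) Wrong — coverage applies to intervals containing μ, not to future x̄ values.
B) Wrong — x̄ is observed and sits in the interval by construction.
C) Wrong — a CI is about the parameter μ, not individual data values.
D) Correct — this is the frequentist long-run coverage interpretation.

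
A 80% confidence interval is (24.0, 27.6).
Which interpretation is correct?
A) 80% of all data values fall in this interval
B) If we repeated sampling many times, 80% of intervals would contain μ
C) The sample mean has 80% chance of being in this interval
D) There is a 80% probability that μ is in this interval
B

A) Wrong — a CI is about the parameter μ, not individual data values.
B) Correct — this is the frequentist long-run coverage interpretation.
C) Wrong — x̄ is observed and sits in the interval by construction.
D) Wrong — μ is fixed; the randomness lives in the interval, not in μ.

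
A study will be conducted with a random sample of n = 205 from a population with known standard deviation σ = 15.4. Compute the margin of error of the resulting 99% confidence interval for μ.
Margin of error = 2.77

Margin of error = z* · σ/√n
= 2.576 · 15.4/√205
= 2.576 · 15.4/14.3178
= 2.77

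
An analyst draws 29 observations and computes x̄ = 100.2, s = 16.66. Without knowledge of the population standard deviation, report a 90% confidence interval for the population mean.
(94.94, 105.46)

t-interval (σ unknown):
df = n - 1 = 28
t* = 1.701 for 90% confidence

Margin of error = t* · s/√n = 1.701 · 16.66/√29 = 5.26

CI: (94.94, 105.46)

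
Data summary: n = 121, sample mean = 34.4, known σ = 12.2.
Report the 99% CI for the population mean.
(31.54, 37.26)

z-interval (σ known):
z* = 2.576 for 99% confidence

Margin of error = z* · σ/√n = 2.576 · 12.2/√121 = 2.86

CI: (34.4 - 2.86, 34.4 + 2.86) = (31.54, 37.26)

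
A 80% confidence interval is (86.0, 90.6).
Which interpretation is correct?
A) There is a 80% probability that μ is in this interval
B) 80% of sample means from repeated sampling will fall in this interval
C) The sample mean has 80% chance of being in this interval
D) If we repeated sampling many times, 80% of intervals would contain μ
D

A) Wrong — μ is fixed; the randomness lives in the interval, not in μ.
B) Wrong — coverage applies to intervals containing μ, not to future x̄ values.
C) Wrong — x̄ is observed and sits in the interval by construction.
D) Correct — this is the frequentist long-run coverage interpretation.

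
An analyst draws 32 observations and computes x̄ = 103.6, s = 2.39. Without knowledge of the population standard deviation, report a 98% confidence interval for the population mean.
(102.56, 104.64)

t-interval (σ unknown):
df = n - 1 = 31
t* = 2.453 for 98% confidence

Margin of error = t* · s/√n = 2.453 · 2.39/√32 = 1.04

CI: (102.56, 104.64)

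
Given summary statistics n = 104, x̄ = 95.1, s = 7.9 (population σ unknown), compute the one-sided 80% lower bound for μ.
μ ≥ 94.45

Lower bound (one-sided):
t* = 0.845 (one-sided for 80%)
Lower bound = x̄ - t* · s/√n = 95.1 - 0.845 · 7.9/√104 = 94.45

We are 80% confident that μ ≥ 94.45.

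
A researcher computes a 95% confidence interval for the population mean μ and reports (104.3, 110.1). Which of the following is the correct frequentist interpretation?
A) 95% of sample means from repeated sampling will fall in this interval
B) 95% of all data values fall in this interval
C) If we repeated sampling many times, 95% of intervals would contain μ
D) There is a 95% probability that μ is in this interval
C

A) Wrong — coverage applies to intervals containing μ, not to future x̄ values.
B) Wrong — a CI is about the parameter μ, not individual data values.
C) Correct — this is the frequentist long-run coverage interpretation.
D) Wrong — μ is fixed; the randomness lives in the interval, not in μ.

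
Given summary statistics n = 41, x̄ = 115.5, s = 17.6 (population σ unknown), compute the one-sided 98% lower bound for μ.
μ ≥ 109.66

Lower bound (one-sided):
t* = 2.123 (one-sided for 98%)
Lower bound = x̄ - t* · s/√n = 115.5 - 2.123 · 17.6/√41 = 109.66

We are 98% confident that μ ≥ 109.66.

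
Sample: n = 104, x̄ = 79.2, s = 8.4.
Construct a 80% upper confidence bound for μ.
μ ≤ 79.90

Upper bound (one-sided):
t* = 0.845 (one-sided for 80%)
Upper bound = x̄ + t* · s/√n = 79.2 + 0.845 · 8.4/√104 = 79.90

We are 80% confident that μ ≤ 79.90.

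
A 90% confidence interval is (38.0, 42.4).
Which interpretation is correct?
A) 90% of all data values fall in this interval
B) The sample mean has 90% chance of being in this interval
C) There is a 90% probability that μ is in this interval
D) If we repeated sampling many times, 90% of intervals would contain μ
D

A) Wrong — a CI is about the parameter μ, not individual data values.
B) Wrong — x̄ is observed and sits in the interval by construction.
C) Wrong — μ is fixed; the randomness lives in the interval, not in μ.
D) Correct — this is the frequentist long-run coverage interpretation.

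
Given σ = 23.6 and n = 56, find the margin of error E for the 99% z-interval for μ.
Margin of error = 8.12

Margin of error = z* · σ/√n
= 2.576 · 23.6/√56
= 2.576 · 23.6/7.4833
= 8.12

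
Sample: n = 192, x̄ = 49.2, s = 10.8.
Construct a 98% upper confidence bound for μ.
μ ≤ 50.81

Upper bound (one-sided):
t* = 2.068 (one-sided for 98%)
Upper bound = x̄ + t* · s/√n = 49.2 + 2.068 · 10.8/√192 = 50.81

We are 98% confident that μ ≤ 50.81.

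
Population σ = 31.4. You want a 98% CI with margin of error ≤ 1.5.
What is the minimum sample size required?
n ≥ 2371

For margin E ≤ 1.5:
n ≥ (z* · σ / E)²
n ≥ (2.326 · 31.4 / 1.5)²
n ≥ 2370.81

Minimum n = 2371 (rounding up)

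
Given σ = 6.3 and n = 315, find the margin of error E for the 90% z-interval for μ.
Margin of error = 0.58

Margin of error = z* · σ/√n
= 1.645 · 6.3/√315
= 1.645 · 6.3/17.7482
= 0.58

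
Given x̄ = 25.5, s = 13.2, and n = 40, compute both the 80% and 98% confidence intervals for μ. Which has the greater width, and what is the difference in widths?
98% CI is wider by 4.69

df = 39
80% CI: t* = 1.304, (22.78, 28.22), width = 2 · t* · s/√n = 5.44
98% CI: t* = 2.426, (20.44, 30.56), width = 2 · t* · s/√n = 10.13

The 98% CI is wider by 10.13 - 5.44 = 4.69.
Higher confidence requires a wider interval.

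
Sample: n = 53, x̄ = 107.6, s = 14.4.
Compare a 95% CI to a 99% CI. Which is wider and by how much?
99% CI is wider by 2.64

df = 52
95% CI: t* = 2.007, (103.63, 111.57), width = 2 · t* · s/√n = 7.94
99% CI: t* = 2.674, (102.31, 112.89), width = 2 · t* · s/√n = 10.58

The 99% CI is wider by 10.58 - 7.94 = 2.64.
Higher confidence requires a wider interval.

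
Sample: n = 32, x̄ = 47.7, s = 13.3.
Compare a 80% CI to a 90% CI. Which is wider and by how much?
90% CI is wider by 1.82

df = 31
80% CI: t* = 1.309, (44.62, 50.78), width = 2 · t* · s/√n = 6.16
90% CI: t* = 1.696, (43.71, 51.69), width = 2 · t* · s/√n = 7.98

The 90% CI is wider by 7.98 - 6.16 = 1.82.
Higher confidence requires a wider interval.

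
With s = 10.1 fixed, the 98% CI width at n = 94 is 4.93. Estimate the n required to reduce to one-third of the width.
n ≈ 846

CI width ∝ 1/√n
To reduce width by factor 3, need √n to grow by 3 → need 3² = 9 times as many samples.

Current: n = 94, width = 4.93
New: n = 846, width ≈ 1.62

Width reduced by factor of 4.93/1.62 = 3.04.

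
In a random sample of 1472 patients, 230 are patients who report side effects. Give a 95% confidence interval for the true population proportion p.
(0.138, 0.175)

Proportion CI:
p̂ = 230/1472 = 0.15625
SE = √(p̂(1-p̂)/n) = √(0.15625 · 0.84375 / 1472) = 0.00946

z* = 1.960
Margin = z* · SE = 1.960 · 0.00946 = 0.0185

CI: 0.15625 ± 0.0185 = (0.138, 0.175)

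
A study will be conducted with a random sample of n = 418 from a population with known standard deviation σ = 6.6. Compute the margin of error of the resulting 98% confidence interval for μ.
Margin of error = 0.75

Margin of error = z* · σ/√n
= 2.326 · 6.6/√418
= 2.326 · 6.6/20.4450
= 0.75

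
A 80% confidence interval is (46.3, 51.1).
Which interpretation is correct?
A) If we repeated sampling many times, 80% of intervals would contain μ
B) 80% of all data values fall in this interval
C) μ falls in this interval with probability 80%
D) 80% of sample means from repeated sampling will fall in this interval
A

A) Correct — this is the frequentist long-run coverage interpretation.
B) Wrong — a CI is about the parameter μ, not individual data values.
C) Wrong — μ is fixed; the randomness lives in the interval, not in μ.
D) Wrong — coverage applies to intervals containing μ, not to future x̄ values.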